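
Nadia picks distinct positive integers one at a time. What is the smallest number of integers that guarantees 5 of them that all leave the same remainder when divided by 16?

65

The 16 residue classes mod 16 are the pigeonholes.
With 64 integers one could put 4 in each residue class and have no class reach 5.
The 65th integer pushes some class to 5, so 16·4 + 1 = 65.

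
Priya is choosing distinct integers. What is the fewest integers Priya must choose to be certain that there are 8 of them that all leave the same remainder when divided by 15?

Pigeonhole: the 15 residue classes mod 15 are the pigeonholes.
With 105 integers one could put 7 in each residue class and have no class reach 8.
The 106th integer pushes some class to 8, so 15·7 + 1 = 106.

106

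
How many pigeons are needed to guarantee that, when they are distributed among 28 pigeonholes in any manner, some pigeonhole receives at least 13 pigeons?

With 336 pigeons one could put exactly 12 in each of the 28 pigeonholes, and no pigeonhole would reach 13.
One more pigeon must land in a pigeonhole that already has 12, giving it 13.
So 28 × 12 + 1 = 337 pigeons are required.

337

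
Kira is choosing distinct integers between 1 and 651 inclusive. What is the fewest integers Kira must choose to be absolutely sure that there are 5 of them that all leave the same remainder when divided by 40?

Pigeonhole: the 40 residue classes mod 40 are the pigeonholes.
With 160 integers one could put 4 in each residue class and have no class reach 5.
The 161st integer pushes some class to 5, so 40·4 + 1 = 161.

161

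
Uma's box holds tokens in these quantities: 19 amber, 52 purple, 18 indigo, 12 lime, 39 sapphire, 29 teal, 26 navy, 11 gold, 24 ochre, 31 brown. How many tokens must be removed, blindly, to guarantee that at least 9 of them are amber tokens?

251

In the worst case for collecting amber tokens, every non-amber token comes out first.
There are 52 + 18 + 12 + 39 + 29 + 26 + 11 + 24 + 31 = 242 non-amber tokens altogether.
After those, each further token must be amber, so 242 + 9 = 251 draws guarantee 9 amber tokens.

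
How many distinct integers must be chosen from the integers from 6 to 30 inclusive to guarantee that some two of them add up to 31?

16

Group the elements by complementary pair {x, 31−x}: {6,25}, {7,24}, {8,23}, …, giving 10 two-element pairs and 5 integers whose partner 31−x falls outside [6,30].
By pigeonhole, treating each of those 15 groups as a pigeonhole, one can pick one integer per group — 15 integers — with no two summing to 31.
The 16th integer lands in an occupied pair, forcing a sum of 31.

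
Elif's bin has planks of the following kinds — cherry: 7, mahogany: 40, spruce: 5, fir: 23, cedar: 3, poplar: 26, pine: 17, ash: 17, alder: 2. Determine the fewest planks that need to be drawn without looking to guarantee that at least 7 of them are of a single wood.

The 9 woods are the holes; the planks drawn are the pigeons.
To avoid 7 of any one wood, the worst case takes at most 6 of each wood, or every plank of a wood that has fewer than 6.
That gives 6 + 6 + 5 + 6 + 3 + 6 + 6 + 6 + 2 = 46 planks with no wood reaching 7.
The next plank forces some wood to 7, so 46 + 1 = 47.

47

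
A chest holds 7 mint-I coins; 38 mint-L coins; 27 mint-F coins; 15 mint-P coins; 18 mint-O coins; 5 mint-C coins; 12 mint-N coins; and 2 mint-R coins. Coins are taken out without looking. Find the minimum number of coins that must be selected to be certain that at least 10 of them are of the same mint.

60

An adversary could hand out at most 9 coins per mint (mint-I, mint-C, mint-R run out sooner): 7 + 9 + 9 + 9 + 9 + 5 + 9 + 2 = 59 coins and still no mint has 10.
One more coin lands in a mint already at 9, so 60 draws are enough and 59 are not.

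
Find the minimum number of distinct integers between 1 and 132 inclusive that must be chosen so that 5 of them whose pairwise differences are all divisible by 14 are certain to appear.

57

Integers whose pairwise differences are multiples of 14 are exactly those sharing a remainder mod 14. The 14 residue classes mod 14 are the pigeonholes.
With 56 integers one could put 4 in each residue class and have no class reach 5.
The 57th integer pushes some class to 5, so 14·4 + 1 = 57.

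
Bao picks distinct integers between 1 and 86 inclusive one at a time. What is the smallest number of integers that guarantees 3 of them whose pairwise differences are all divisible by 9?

19

Integers whose pairwise differences are multiples of 9 are exactly those sharing a remainder mod 9. By pigeonhole, the 9 residue classes mod 9 are the pigeonholes.
With 18 integers one could put 2 in each residue class and have no class reach 3.
The 19th integer pushes some class to 3, so 9·2 + 1 = 19.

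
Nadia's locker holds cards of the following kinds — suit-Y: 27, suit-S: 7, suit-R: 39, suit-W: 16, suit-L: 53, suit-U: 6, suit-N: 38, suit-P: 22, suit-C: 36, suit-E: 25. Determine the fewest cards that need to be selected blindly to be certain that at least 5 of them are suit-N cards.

236

In the worst case for collecting suit-N cards, every non-suit-N card comes out first.
There are 27 + 7 + 39 + 16 + 53 + 6 + 22 + 36 + 25 = 231 non-suit-N cards altogether.
After those, each further card must be suit-N, so 231 + 5 = 236 draws guarantee 5 suit-N cards.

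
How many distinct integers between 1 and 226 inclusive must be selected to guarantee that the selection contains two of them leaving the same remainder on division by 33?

34

By pigeonhole, the 33 residue classes mod 33 are the pigeonholes.
With 33 integers one could put 1 in each residue class and have no class reach 2.
The 34th integer pushes some class to 2, so 33·1 + 1 = 34.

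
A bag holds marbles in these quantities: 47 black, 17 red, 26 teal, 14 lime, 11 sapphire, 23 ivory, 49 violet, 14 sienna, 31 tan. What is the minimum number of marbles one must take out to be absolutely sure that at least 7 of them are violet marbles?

In the worst case for collecting violet marbles, every non-violet marble comes out first.
There are 47 + 17 + 26 + 14 + 11 + 23 + 14 + 31 = 183 non-violet marbles altogether.
After those, each further marble must be violet, so 183 + 7 = 190 draws guarantee 7 violet marbles.

190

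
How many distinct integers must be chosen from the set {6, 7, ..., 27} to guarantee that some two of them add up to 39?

15

Two chosen integers sum to 39 exactly when both halves of some pair {x, 39−x} with 12 ≤ x ≤ 39−x ≤ 27 are chosen — 8 such pairs.
The remaining 6 elements (those with no distinct partner in range) can never complete a 39-sum, so the worst case takes all of them and one from each pair: 6 + 8 = 14.
By pigeonhole, the 15th integer has to be the second member of some pair, so 14 + 1 = 15.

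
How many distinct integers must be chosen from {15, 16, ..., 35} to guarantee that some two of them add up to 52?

A set avoiding the sum 52 can contain at most one of each pair {x, 52−x}, plus the 3 elements whose complement lies outside the range or equal to its own complement.
The integers 15, …, 26 (12 of them) are such a set: any two sum to at least 15+16 = 31 and at most 25+26 = 51 < 52.
Any 13th integer completes one of the 9 pairs, so 13 choices force a sum of 52.

13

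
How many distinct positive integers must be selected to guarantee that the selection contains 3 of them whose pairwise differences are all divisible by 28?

Integers whose pairwise differences are multiples of 28 are exactly those sharing a remainder mod 28. The 28 residue classes mod 28 are the pigeonholes.
With 56 integers one could put 2 in each residue class and have no class reach 3.
The 57th integer pushes some class to 3, so 28·2 + 1 = 57.

57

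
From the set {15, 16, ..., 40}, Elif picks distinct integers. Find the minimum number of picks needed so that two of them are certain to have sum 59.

16

A set avoiding the sum 59 can contain at most one of each pair {x, 59−x}, plus the 4 elements whose complement lies outside the range.
The integers 15, …, 29 (15 of them) are such a set: any two sum to at least 15+16 = 31 and at most 28+29 = 57 < 59.
Any 16th integer completes one of the 11 pairs, so 16 choices force a sum of 59.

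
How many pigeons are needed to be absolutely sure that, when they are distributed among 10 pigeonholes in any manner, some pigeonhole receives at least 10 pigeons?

With 90 pigeons one could put exactly 9 in each of the 10 pigeonholes, and no pigeonhole would reach 10.
Pigeonhole: one more pigeon must land in a pigeonhole that already has 9, giving it 10.
So 10 × 9 + 1 = 91 pigeons are required.

91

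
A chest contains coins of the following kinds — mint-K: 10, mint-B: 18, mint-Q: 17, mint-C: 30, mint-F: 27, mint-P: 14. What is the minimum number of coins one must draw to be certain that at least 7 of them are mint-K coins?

In the worst case for collecting mint-K coins, every non-mint-K coin comes out first.
There are 18 + 17 + 30 + 27 + 14 = 106 non-mint-K coins altogether.
After those, each further coin must be mint-K, so 106 + 7 = 113 draws guarantee 7 mint-K coins.

113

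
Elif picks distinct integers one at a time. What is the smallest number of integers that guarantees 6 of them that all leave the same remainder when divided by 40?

201

By pigeonhole, the 40 residue classes mod 40 are the pigeonholes.
With 200 integers one could put 5 in each residue class and have no class reach 6.
The 201st integer pushes some class to 6, so 40·5 + 1 = 201.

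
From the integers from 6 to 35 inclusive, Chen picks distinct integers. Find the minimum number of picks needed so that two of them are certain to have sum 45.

18

Group the elements by complementary pair {x, 45−x}: {10,35}, {11,34}, {12,33}, …, giving 13 two-element pairs and 4 integers whose partner 45−x falls outside [6,35].
Treating each of those 17 groups as a pigeonhole, one can pick one integer per group — 17 integers — with no two summing to 45.
The 18th integer lands in an occupied pair, forcing a sum of 45.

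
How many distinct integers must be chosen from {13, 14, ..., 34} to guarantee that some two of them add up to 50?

14

Group the elements by complementary pair {x, 50−x}: {16,34}, {17,33}, {18,32}, …, giving 9 two-element pairs, the single value 25 (it cannot pair with itself since the integers are distinct), and 3 integers whose partner 50−x falls outside [13,34].
Treating each of those 13 groups as a pigeonhole, one can pick one integer per group — 13 integers — with no two summing to 50.
The 14th integer lands in an occupied pair, forcing a sum of 50.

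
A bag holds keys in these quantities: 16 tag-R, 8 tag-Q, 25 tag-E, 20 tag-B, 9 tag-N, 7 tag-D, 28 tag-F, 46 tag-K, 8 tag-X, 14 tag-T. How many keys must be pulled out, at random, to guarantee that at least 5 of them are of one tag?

The 10 tags are the holes; the keys drawn are the pigeons.
To avoid 5 of any one tag, the worst case takes at most 4 of each tag.
That gives 4 + 4 + 4 + 4 + 4 + 4 + 4 + 4 + 4 + 4 = 40 keys with no tag reaching 5.
The next key forces some tag to 5, so 40 + 1 = 41.

41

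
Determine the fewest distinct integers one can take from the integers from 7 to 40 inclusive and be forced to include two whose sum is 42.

A set avoiding the sum 42 can contain at most one of each pair {x, 42−x}, plus the 6 elements whose complement lies outside the range or equal to its own complement.
The integers 21, …, 40 (20 of them) are such a set: any two sum to at least 21+22 = 43 > 42.
Pigeonhole: any 21st integer completes one of the 14 pairs, so 21 choices force a sum of 42.

21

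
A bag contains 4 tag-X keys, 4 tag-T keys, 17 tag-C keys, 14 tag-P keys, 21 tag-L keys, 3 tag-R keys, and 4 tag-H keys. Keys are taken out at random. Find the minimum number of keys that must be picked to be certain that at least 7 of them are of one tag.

By pigeonhole, the 7 tags are the holes; the keys drawn are the pigeons.
To avoid 7 of any one tag, the worst case takes at most 6 of each tag, or every key of a tag that has fewer than 6.
That gives 4 + 4 + 6 + 6 + 6 + 3 + 4 = 33 keys with no tag reaching 7.
The next key forces some tag to 7, so 33 + 1 = 34.

34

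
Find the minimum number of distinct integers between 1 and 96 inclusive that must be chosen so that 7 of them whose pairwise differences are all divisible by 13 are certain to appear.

Integers whose pairwise differences are multiples of 13 are exactly those sharing a remainder mod 13. Pigeonhole: the 13 residue classes mod 13 are the pigeonholes.
With 78 integers one could put 6 in each residue class and have no class reach 7.
The 79th integer pushes some class to 7, so 13·6 + 1 = 79.

79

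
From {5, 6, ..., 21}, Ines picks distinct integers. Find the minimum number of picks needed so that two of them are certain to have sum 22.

Group the elements by complementary pair {x, 22−x}: {5,17}, {6,16}, {7,15}, …, giving 6 two-element pairs, the single value 11 (it cannot pair with itself since the integers are distinct), and 4 integers whose partner 22−x falls outside [5,21].
Treating each of those 11 groups as a pigeonhole, one can pick one integer per group — 11 integers — with no two summing to 22.
The 12th integer lands in an occupied pair, forcing a sum of 22.

12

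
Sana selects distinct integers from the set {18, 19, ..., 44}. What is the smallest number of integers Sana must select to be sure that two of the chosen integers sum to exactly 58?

Group the elements by complementary pair {x, 58−x}: {18,40}, {19,39}, {20,38}, …, giving 11 two-element pairs, the single value 29 (it cannot pair with itself since the integers are distinct), and 4 integers whose partner 58−x falls outside [18,44].
Treating each of those 16 groups as a pigeonhole, one can pick one integer per group — 16 integers — with no two summing to 58.
The 17th integer lands in an occupied pair, forcing a sum of 58.

17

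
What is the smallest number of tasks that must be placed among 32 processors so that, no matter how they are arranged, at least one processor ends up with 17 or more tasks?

513

With 512 tasks one could put exactly 16 in each of the 32 processors, and no processor would reach 17.
By pigeonhole, one more task must land in a processor that already has 16, giving it 17.
So 32 × 16 + 1 = 513 tasks are required.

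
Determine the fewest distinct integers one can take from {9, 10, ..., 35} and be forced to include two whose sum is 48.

17

Group the elements by complementary pair {x, 48−x}: {13,35}, {14,34}, {15,33}, …, giving 11 two-element pairs; the single value 24 (it cannot pair with itself since the integers are distinct); and 4 integers whose partner 48−x falls outside [9,35].
By the pigeonhole principle, treating each of those 16 groups as a pigeonhole, one can pick one integer per group — 16 integers — with no two summing to 48.
The 17th integer lands in an occupied pair, forcing a sum of 48.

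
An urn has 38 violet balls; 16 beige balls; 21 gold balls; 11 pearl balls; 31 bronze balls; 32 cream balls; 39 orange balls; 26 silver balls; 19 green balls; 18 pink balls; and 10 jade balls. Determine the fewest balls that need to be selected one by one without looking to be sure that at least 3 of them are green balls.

245

In the worst case for collecting green balls, every non-green ball comes out first.
There are 38 + 16 + 21 + 11 + 31 + 32 + 39 + 26 + 18 + 10 = 242 non-green balls altogether.
After those, each further ball must be green, so 242 + 3 = 245 draws guarantee 3 green balls.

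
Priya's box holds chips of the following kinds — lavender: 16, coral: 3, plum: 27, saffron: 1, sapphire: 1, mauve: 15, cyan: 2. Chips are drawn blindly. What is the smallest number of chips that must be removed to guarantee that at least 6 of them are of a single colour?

23

Put each drawn chip into a box by colour. The largest draw with every box below 6 takes min(count, 5) from each colour; colours with fewer than 5 contribute all they have.
Σ min(cᵢ, 5) = 5 + 3 + 5 + 1 + 1 + 5 + 2 = 22.
Draw number 22 + 1 = 23 must push one box to 6.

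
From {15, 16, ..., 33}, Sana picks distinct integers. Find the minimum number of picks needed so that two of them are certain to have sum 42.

A set avoiding the sum 42 can contain at most one of each pair {x, 42−x}, plus the 7 elements whose complement lies outside the range or equal to its own complement.
The integers 21, …, 33 (13 of them) are such a set: any two sum to at least 21+22 = 43 > 42.
By the pigeonhole principle, any 14th integer completes one of the 6 pairs, so 14 choices force a sum of 42.

14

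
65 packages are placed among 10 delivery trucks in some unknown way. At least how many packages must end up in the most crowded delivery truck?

The 10 delivery trucks are the holes and the 65 packages are the pigeons.
If every delivery truck held at most 6 packages, the total would be at most 10 × 6 = 60, which is less than 65.
So some delivery truck holds at least ⌈65/10⌉ = 7 packages.

7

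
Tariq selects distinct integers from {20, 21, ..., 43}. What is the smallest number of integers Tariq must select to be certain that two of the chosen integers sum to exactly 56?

17

Group the elements by complementary pair {x, 56−x}: {20,36}, {21,35}, {22,34}, …, giving 8 two-element pairs; the single value 28 (it cannot pair with itself since the integers are distinct); and 7 integers whose partner 56−x falls outside [20,43].
By the pigeonhole principle, treating each of those 16 groups as a pigeonhole, one can pick one integer per group — 16 integers — with no two summing to 56.
The 17th integer lands in an occupied pair, forcing a sum of 56.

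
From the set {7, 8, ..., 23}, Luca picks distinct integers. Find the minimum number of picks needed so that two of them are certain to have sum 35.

Two chosen integers sum to 35 exactly when both halves of some pair {x, 35−x} with 12 ≤ x ≤ 35−x ≤ 23 are chosen — 6 such pairs.
The remaining 5 elements (those with no distinct partner in range) can never complete a 35-sum, so the worst case takes all of them and one from each pair: 5 + 6 = 11.
The 12th integer has to be the second member of some pair, so 11 + 1 = 12.

12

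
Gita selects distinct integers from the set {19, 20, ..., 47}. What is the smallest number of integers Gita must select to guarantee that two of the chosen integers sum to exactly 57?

20

A set avoiding the sum 57 can contain at most one of each pair {x, 57−x}, plus the 9 elements whose complement lies outside the range.
The integers 29, …, 47 (19 of them) are such a set: any two sum to at least 29+30 = 59 > 57.
Any 20th integer completes one of the 10 pairs, so 20 choices force a sum of 57.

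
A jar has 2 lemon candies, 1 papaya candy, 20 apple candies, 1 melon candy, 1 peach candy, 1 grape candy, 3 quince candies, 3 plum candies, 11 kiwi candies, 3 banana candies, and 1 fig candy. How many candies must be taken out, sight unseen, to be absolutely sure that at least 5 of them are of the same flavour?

An adversary could hand out at most 4 candies per flavour (9 flavours run out sooner): 2 + 1 + 4 + 1 + 1 + 1 + 3 + 3 + 4 + 3 + 1 = 24 candies and still no flavour has 5.
By the pigeonhole principle, one more candy lands in a flavour already at 4, so 25 draws are enough and 24 are not.

25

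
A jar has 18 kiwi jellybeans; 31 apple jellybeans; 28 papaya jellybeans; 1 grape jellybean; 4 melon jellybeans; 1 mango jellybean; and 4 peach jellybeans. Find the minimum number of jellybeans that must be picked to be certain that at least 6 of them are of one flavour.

The 7 flavours are the holes; the jellybeans drawn are the pigeons.
To avoid 6 of any one flavour, the worst case takes at most 5 of each flavour, or every jellybean of a flavour that has fewer than 5.
That gives 5 + 5 + 5 + 1 + 4 + 1 + 4 = 25 jellybeans with no flavour reaching 6.
The next jellybean forces some flavour to 6, so 25 + 1 = 26.

26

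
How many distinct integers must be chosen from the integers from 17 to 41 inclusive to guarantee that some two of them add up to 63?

16

A set avoiding the sum 63 can contain at most one of each pair {x, 63−x}, plus the 5 elements whose complement lies outside the range.
The integers 17, …, 31 (15 of them) are such a set: any two sum to at least 17+18 = 35 and at most 30+31 = 61 < 63.
Any 16th integer completes one of the 10 pairs, so 16 choices force a sum of 63.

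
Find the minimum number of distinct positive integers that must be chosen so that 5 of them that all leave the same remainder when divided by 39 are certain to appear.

The 39 residue classes mod 39 are the pigeonholes.
With 156 integers one could put 4 in each residue class and have no class reach 5.
The 157th integer pushes some class to 5, so 39·4 + 1 = 157.

157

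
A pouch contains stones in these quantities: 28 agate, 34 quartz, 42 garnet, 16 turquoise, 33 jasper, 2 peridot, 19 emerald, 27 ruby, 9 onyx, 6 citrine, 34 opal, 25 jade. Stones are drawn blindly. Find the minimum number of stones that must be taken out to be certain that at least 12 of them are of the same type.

The 12 types are the holes; the stones drawn are the pigeons.
To avoid 12 of any one type, the worst case takes at most 11 of each type, or every stone of a type that has fewer than 11.
That gives 11 + 11 + 11 + 11 + 11 + 2 + 11 + 11 + 9 + 6 + 11 + 11 = 116 stones with no type reaching 12.
The next stone forces some type to 12, so 116 + 1 = 117.

117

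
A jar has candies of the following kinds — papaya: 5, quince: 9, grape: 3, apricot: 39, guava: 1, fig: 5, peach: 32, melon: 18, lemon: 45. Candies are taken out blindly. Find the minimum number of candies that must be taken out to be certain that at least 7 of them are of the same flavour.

45

The 9 flavours are the holes; the candies drawn are the pigeons.
To avoid 7 of any one flavour, the worst case takes at most 6 of each flavour, or every candy of a flavour that has fewer than 6.
That gives 5 + 6 + 3 + 6 + 1 + 5 + 6 + 6 + 6 = 44 candies with no flavour reaching 7.
The next candy forces some flavour to 7, so 44 + 1 = 45.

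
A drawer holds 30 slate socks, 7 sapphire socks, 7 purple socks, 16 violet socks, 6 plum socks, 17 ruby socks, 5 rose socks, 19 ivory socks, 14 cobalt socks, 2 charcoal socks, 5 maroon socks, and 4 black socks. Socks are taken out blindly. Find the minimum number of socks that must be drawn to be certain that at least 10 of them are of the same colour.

By the pigeonhole principle, put each drawn sock into a box by colour. The largest draw with every box below 10 takes min(count, 9) from each colour; colours with fewer than 9 contribute all they have.
Σ min(cᵢ, 9) = 9 + 7 + 7 + 9 + 6 + 9 + 5 + 9 + 9 + 2 + 5 + 4 = 81.
Draw number 81 + 1 = 82 must push one box to 10.

82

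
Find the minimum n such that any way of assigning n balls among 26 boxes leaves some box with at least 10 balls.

With 234 balls one could put exactly 9 in each of the 26 boxes, and no box would reach 10.
Pigeonhole: one more ball must land in a box that already has 9, giving it 10.
So 26 × 9 + 1 = 235 balls are required.

235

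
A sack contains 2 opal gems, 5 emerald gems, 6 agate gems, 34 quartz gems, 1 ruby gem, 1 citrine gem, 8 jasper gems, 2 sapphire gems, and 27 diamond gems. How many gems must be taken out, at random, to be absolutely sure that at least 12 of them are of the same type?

48

Put each drawn gem into a box by type. The largest draw with every box below 12 takes min(count, 11) from each type; types with fewer than 11 contribute all they have.
Σ min(cᵢ, 11) = 2 + 5 + 6 + 11 + 1 + 1 + 8 + 2 + 11 = 47.
Draw number 47 + 1 = 48 must push one box to 12.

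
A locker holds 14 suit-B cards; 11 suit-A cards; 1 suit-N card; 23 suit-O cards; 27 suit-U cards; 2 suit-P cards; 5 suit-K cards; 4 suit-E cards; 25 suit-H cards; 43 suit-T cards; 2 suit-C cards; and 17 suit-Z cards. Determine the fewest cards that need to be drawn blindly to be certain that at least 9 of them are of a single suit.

Put each drawn card into a box by suit. The largest draw with every box below 9 takes min(count, 8) from each suit; suits with fewer than 8 contribute all they have.
Σ min(cᵢ, 8) = 8 + 8 + 1 + 8 + 8 + 2 + 5 + 4 + 8 + 8 + 2 + 8 = 70.
Draw number 70 + 1 = 71 must push one box to 9.

71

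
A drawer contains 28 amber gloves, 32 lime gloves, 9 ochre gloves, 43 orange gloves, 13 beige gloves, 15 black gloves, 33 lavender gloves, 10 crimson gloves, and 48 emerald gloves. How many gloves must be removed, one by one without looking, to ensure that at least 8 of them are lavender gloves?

206

In the worst case for collecting lavender gloves, every non-lavender glove comes out first.
There are 28 + 32 + 9 + 43 + 13 + 15 + 10 + 48 = 198 non-lavender gloves altogether.
After those, each further glove must be lavender, so 198 + 8 = 206 draws guarantee 8 lavender gloves.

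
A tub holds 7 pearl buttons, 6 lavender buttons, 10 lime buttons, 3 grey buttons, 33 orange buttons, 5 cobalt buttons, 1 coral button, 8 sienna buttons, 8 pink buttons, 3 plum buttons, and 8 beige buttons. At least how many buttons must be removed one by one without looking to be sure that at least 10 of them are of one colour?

The 11 colours are the holes; the buttons drawn are the pigeons.
To avoid 10 of any one colour, the worst case takes at most 9 of each colour, or every button of a colour that has fewer than 9.
That gives 7 + 6 + 9 + 3 + 9 + 5 + 1 + 8 + 8 + 3 + 8 = 67 buttons with no colour reaching 10.
The next button forces some colour to 10, so 67 + 1 = 68.

68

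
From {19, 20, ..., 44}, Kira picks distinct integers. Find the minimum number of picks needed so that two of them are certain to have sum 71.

18

Two chosen integers sum to 71 exactly when both halves of some pair {x, 71−x} with 27 ≤ x ≤ 71−x ≤ 44 are chosen — 9 such pairs.
The remaining 8 elements (those with no distinct partner in range) can never complete a 71-sum, so the worst case takes all of them and one from each pair: 8 + 9 = 17.
By pigeonhole, the 18th integer has to be the second member of some pair, so 17 + 1 = 18.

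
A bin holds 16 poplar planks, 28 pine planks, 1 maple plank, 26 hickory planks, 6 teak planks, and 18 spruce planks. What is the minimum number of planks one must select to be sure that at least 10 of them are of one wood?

44

An adversary could hand out at most 9 planks per wood (maple, teak run out sooner): 9 + 9 + 1 + 9 + 6 + 9 = 43 planks and still no wood has 10.
By the pigeonhole principle, one more plank lands in a wood already at 9, so 44 draws are enough and 43 are not.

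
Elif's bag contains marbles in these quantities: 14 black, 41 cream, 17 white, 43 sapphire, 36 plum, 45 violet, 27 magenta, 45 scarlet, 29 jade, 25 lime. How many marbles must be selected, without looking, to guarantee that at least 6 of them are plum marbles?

In the worst case for collecting plum marbles, every non-plum marble comes out first.
There are 14 + 41 + 17 + 43 + 45 + 27 + 45 + 29 + 25 = 286 non-plum marbles altogether.
After those, each further marble must be plum, so 286 + 6 = 292 draws guarantee 6 plum marbles.

292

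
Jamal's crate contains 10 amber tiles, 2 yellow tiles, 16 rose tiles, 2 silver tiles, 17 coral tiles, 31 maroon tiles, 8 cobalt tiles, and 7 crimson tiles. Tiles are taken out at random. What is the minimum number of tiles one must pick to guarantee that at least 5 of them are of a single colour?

29

An adversary could hand out at most 4 tiles per colour (yellow, silver run out sooner): 4 + 2 + 4 + 2 + 4 + 4 + 4 + 4 = 28 tiles and still no colour has 5.
One more tile lands in a colour already at 4, so 29 draws are enough and 28 are not.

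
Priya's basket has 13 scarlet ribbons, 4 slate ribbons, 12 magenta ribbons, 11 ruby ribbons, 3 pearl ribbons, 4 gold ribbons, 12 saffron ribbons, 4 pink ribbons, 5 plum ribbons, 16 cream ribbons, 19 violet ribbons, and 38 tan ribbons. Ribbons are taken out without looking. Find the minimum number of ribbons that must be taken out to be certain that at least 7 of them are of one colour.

63

An adversary could hand out at most 6 ribbons per colour (5 colours run out sooner): 6 + 4 + 6 + 6 + 3 + 4 + 6 + 4 + 5 + 6 + 6 + 6 = 62 ribbons and still no colour has 7.
One more ribbon lands in a colour already at 6, so 63 draws are enough and 62 are not.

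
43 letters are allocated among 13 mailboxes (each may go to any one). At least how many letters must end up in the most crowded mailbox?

The 13 mailboxes are the holes and the 43 letters are the pigeons.
If every mailbox held at most 3 letters, the total would be at most 13 × 3 = 39, which is less than 43.
So some mailbox holds at least ⌈43/13⌉ = 4 letters.

4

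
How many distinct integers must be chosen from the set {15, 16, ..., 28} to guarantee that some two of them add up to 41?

Group the elements by complementary pair {x, 41−x}: {15,26}, {16,25}, {17,24}, …, giving 6 two-element pairs and 2 integers whose partner 41−x falls outside [15,28].
Treating each of those 8 groups as a pigeonhole, one can pick one integer per group — 8 integers — with no two summing to 41.
The 9th integer lands in an occupied pair, forcing a sum of 41.

9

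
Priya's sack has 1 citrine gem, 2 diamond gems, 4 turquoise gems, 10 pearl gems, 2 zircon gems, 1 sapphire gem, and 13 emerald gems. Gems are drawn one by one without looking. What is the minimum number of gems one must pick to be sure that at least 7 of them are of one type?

The 7 types are the holes; the gems drawn are the pigeons.
To avoid 7 of any one type, the worst case takes at most 6 of each type, or every gem of a type that has fewer than 6.
That gives 1 + 2 + 4 + 6 + 2 + 1 + 6 = 22 gems with no type reaching 7.
The next gem forces some type to 7, so 22 + 1 = 23.

23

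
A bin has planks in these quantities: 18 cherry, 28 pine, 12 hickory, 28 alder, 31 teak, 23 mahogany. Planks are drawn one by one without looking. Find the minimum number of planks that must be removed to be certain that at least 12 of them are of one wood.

An adversary could hand out at most 11 planks per wood: 11 + 11 + 11 + 11 + 11 + 11 = 66 planks and still no wood has 12.
One more plank lands in a wood already at 11, so 67 draws are enough and 66 are not.

67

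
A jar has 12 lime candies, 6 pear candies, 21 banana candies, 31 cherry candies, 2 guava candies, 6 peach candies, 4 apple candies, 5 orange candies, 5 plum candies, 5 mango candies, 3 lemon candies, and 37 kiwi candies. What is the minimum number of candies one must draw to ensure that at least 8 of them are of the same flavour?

65

By pigeonhole, put each drawn candy into a box by flavour. The largest draw with every box below 8 takes min(count, 7) from each flavour; flavours with fewer than 7 contribute all they have.
Σ min(cᵢ, 7) = 7 + 6 + 7 + 7 + 2 + 6 + 4 + 5 + 5 + 5 + 3 + 7 = 64.
Draw number 64 + 1 = 65 must push one box to 8.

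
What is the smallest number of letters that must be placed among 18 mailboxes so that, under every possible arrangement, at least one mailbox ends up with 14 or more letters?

With 234 letters one could put exactly 13 in each of the 18 mailboxes, and no mailbox would reach 14.
By the pigeonhole principle, one more letter must land in a mailbox that already has 13, giving it 14.
So 18 × 13 + 1 = 235 letters are required.

235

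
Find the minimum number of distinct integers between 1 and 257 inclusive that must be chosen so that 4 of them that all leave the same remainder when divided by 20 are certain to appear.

The 20 residue classes mod 20 are the pigeonholes.
With 60 integers one could put 3 in each residue class and have no class reach 4.
The 61st integer pushes some class to 4, so 20·3 + 1 = 61.

61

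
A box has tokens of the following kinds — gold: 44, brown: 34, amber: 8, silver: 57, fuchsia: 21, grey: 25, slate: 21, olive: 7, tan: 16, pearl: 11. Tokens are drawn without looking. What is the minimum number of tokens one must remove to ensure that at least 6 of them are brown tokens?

216

In the worst case for collecting brown tokens, every non-brown token comes out first.
There are 44 + 8 + 57 + 21 + 25 + 21 + 7 + 16 + 11 = 210 non-brown tokens altogether.
After those, each further token must be brown, so 210 + 6 = 216 draws guarantee 6 brown tokens.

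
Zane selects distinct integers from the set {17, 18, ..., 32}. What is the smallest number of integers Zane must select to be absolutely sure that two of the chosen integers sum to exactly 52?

11

Group the elements by complementary pair {x, 52−x}: {20,32}, {21,31}, {22,30}, …, giving 6 two-element pairs, the single value 26 (it cannot pair with itself since the integers are distinct), and 3 integers whose partner 52−x falls outside [17,32].
By the pigeonhole principle, treating each of those 10 groups as a pigeonhole, one can pick one integer per group — 10 integers — with no two summing to 52.
The 11th integer lands in an occupied pair, forcing a sum of 52.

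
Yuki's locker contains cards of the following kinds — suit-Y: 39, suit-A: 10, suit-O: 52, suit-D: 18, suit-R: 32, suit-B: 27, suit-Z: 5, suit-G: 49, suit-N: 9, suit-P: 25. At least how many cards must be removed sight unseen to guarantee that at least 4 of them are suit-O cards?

In the worst case for collecting suit-O cards, every non-suit-O card comes out first.
There are 39 + 10 + 18 + 32 + 27 + 5 + 49 + 9 + 25 = 214 non-suit-O cards altogether.
After those, each further card must be suit-O, so 214 + 4 = 218 draws guarantee 4 suit-O cards.

218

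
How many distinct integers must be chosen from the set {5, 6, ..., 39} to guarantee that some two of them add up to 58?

A set avoiding the sum 58 can contain at most one of each pair {x, 58−x}, plus the 15 elements whose complement lies outside the range or equal to its own complement.
The integers 5, …, 29 (25 of them) are such a set: any two sum to at least 5+6 = 11 and at most 28+29 = 57 < 58.
Any 26th integer completes one of the 10 pairs, so 26 choices force a sum of 58.

26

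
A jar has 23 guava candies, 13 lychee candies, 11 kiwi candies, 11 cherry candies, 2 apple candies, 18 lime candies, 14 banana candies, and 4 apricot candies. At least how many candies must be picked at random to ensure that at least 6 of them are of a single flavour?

37

An adversary could hand out at most 5 candies per flavour (apple, apricot run out sooner): 5 + 5 + 5 + 5 + 2 + 5 + 5 + 4 = 36 candies and still no flavour has 6.
One more candy lands in a flavour already at 5, so 37 draws are enough and 36 are not.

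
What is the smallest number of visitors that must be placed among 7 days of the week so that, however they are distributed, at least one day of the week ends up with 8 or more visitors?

50

With 49 visitors one could put exactly 7 in each of the 7 days of the week, and no day of the week would reach 8.
By the pigeonhole principle, one more visitor must land in a day of the week that already has 7, giving it 8.
So 7 × 7 + 1 = 50 visitors are required.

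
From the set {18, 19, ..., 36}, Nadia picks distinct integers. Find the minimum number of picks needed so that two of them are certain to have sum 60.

14

A set avoiding the sum 60 can contain at most one of each pair {x, 60−x}, plus the 7 elements whose complement lies outside the range or equal to its own complement.
The integers 18, …, 30 (13 of them) are such a set: any two sum to at least 18+19 = 37 and at most 29+30 = 59 < 60.
By the pigeonhole principle, any 14th integer completes one of the 6 pairs, so 14 choices force a sum of 60.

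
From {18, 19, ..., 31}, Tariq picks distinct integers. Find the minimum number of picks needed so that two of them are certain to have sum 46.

10

Two chosen integers sum to 46 exactly when both halves of some pair {x, 46−x} with 18 ≤ x ≤ 46−x ≤ 28 are chosen — 5 such pairs.
The remaining 4 elements (those with no distinct partner in range) can never complete a 46-sum, so the worst case takes all of them and one from each pair: 4 + 5 = 9.
The 10th integer has to be the second member of some pair, so 9 + 1 = 10.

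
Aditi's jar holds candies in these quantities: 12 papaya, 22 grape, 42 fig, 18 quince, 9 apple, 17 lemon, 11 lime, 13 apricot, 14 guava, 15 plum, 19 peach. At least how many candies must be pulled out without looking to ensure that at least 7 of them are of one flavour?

The 11 flavours are the holes; the candies drawn are the pigeons.
To avoid 7 of any one flavour, the worst case takes at most 6 of each flavour.
That gives 6 + 6 + 6 + 6 + 6 + 6 + 6 + 6 + 6 + 6 + 6 = 66 candies with no flavour reaching 7.
The next candy forces some flavour to 7, so 66 + 1 = 67.

67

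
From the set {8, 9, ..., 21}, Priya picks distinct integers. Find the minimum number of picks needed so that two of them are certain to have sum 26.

10

Group the elements by complementary pair {x, 26−x}: {8,18}, {9,17}, {10,16}, …, giving 5 two-element pairs; the single value 13 (it cannot pair with itself since the integers are distinct); and 3 integers whose partner 26−x falls outside [8,21].
Treating each of those 9 groups as a pigeonhole, one can pick one integer per group — 9 integers — with no two summing to 26.
The 10th integer lands in an occupied pair, forcing a sum of 26.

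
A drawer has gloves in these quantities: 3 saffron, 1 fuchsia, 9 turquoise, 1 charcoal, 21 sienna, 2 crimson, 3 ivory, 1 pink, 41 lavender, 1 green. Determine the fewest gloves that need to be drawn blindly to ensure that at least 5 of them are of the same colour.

Put each drawn glove into a box by colour. The largest draw with every box below 5 takes min(count, 4) from each colour; colours with fewer than 4 contribute all they have.
Σ min(cᵢ, 4) = 3 + 1 + 4 + 1 + 4 + 2 + 3 + 1 + 4 + 1 = 24.
Draw number 24 + 1 = 25 must push one box to 5.

25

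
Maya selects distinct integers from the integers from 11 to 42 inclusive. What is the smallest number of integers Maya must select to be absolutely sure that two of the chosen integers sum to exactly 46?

A set avoiding the sum 46 can contain at most one of each pair {x, 46−x}, plus the 8 elements whose complement lies outside the range or equal to its own complement.
The integers 23, …, 42 (20 of them) are such a set: any two sum to at least 23+24 = 47 > 46.
Pigeonhole: any 21st integer completes one of the 12 pairs, so 21 choices force a sum of 46.

21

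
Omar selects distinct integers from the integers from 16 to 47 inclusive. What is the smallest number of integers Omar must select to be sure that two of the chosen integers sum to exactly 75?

23

Two chosen integers sum to 75 exactly when both halves of some pair {x, 75−x} with 28 ≤ x ≤ 75−x ≤ 47 are chosen — 10 such pairs.
The remaining 12 elements (those with no distinct partner in range) can never complete a 75-sum, so the worst case takes all of them and one from each pair: 12 + 10 = 22.
By pigeonhole, the 23rd integer has to be the second member of some pair, so 22 + 1 = 23.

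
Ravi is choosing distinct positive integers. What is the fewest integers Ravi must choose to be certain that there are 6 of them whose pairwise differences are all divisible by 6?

Integers whose pairwise differences are multiples of 6 are exactly those sharing a remainder mod 6. By pigeonhole, the 6 residue classes mod 6 are the pigeonholes.
With 30 integers one could put 5 in each residue class and have no class reach 6.
The 31st integer pushes some class to 6, so 6·5 + 1 = 31.

31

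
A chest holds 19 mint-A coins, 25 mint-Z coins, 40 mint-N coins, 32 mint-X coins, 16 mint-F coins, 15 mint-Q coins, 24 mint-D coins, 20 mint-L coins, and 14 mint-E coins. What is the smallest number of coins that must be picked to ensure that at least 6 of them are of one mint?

46

By pigeonhole, the 9 mints are the holes; the coins drawn are the pigeons.
To avoid 6 of any one mint, the worst case takes at most 5 of each mint.
That gives 5 + 5 + 5 + 5 + 5 + 5 + 5 + 5 + 5 = 45 coins with no mint reaching 6.
The next coin forces some mint to 6, so 45 + 1 = 46.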